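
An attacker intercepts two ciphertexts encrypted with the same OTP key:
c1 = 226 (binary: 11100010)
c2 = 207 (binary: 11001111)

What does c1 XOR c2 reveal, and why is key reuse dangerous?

Step 1: c1 XOR c2 = (m1 XOR k) XOR (m2 XOR k).
Step 2: By XOR associativity/commutativity: = m1 XOR m2 XOR k XOR k = m1 XOR m2.
Step 3: 11100010 XOR 11001111 = 00101101 = 45.
Step 4: The key cancels out! An attacker learns m1 XOR m2 = 45, revealing the relationship between plaintexts.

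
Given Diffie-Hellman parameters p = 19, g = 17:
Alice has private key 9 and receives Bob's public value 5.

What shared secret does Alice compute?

Step 1: s = B^a mod p = 5^9 mod 19.
  5^1 mod 19 = 5
  5^2 mod 19 = (5 * 5) mod 19 = 6
  5^3 mod 19 = (6 * 5) mod 19 = 11
  5^4 mod 19 = (11 * 5) mod 19 = 17
  5^5 mod 19 = (17 * 5) mod 19 = 9
  5^6 mod 19 = (9 * 5) mod 19 = 7
  5^7 mod 19 = (7 * 5) mod 19 = 16
  5^8 mod 19 = (16 * 5) mod 19 = 4
  5^9 mod 19 = (4 * 5) mod 19 = 1
Result: shared secret = 1.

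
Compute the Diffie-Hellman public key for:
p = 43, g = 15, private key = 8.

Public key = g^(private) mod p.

Step 1: A = g^a mod p = 15^8 mod 43.
  15^1 mod 43 = 15
  15^2 mod 43 = (15 * 15) mod 43 = 10
  15^3 mod 43 = (10 * 15) mod 43 = 21
  15^4 mod 43 = (21 * 15) mod 43 = 14
  15^5 mod 43 = (14 * 15) mod 43 = 38
  15^6 mod 43 = (38 * 15) mod 43 = 11
  15^7 mod 43 = (11 * 15) mod 43 = 36
  15^8 mod 43 = (36 * 15) mod 43 = 24
Result: A = 24.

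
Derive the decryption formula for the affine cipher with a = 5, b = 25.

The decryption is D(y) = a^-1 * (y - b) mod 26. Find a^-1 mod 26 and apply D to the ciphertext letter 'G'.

Step 1: Find a^-1, the modular inverse of 5 mod 26.
Step 2: We need 5 * a^-1 = 1 (mod 26).
Step 3: 5 * 21 = 105 = 4 * 26 + 1, so a^-1 = 21.
Step 4: D(y) = 21(y - 25) mod 26.
Step 5: Apply to 'G' (y = 6): D(6) = 21 * (6 - 25) mod 26 = 21 * -19 mod 26 = 17 -> 'R'.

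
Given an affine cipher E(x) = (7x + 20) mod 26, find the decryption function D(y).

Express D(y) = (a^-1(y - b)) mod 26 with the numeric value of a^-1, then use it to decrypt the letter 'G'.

Step 1: Find a^-1, the modular inverse of 7 mod 26.
Step 2: We need 7 * a^-1 = 1 (mod 26).
Step 3: 7 * 15 = 105 = 4 * 26 + 1, so a^-1 = 15.
Step 4: D(y) = 15(y - 20) mod 26.
Step 5: Apply to 'G' (y = 6): D(6) = 15 * (6 - 20) mod 26 = 15 * -14 mod 26 = 24 -> 'Y'.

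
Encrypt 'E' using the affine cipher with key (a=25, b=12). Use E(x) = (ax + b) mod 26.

Step 1: Convert 'E' to number: x = 4.
Step 2: E(4) = (25 * 4 + 12) mod 26 = 112 mod 26 = 8.
Step 3: Convert 8 back to letter: I.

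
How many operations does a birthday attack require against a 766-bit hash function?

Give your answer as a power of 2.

Step 1: The birthday paradox gives collision probability ~50% after sqrt(2^n) = 2^(n/2) hashes.
Step 2: For 766-bit output: 2^(766/2) = 2^383.
Step 3: Approximately 2^383 hash computations needed.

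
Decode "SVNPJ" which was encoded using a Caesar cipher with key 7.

Step 1: Reverse the shift by subtracting 7 from each letter position.
  S (position 18) -> position (18-7) mod 26 = 11 -> L
  V (position 21) -> position (21-7) mod 26 = 14 -> O
  N (position 13) -> position (13-7) mod 26 = 6 -> G
  P (position 15) -> position (15-7) mod 26 = 8 -> I
  J (position 9) -> position (9-7) mod 26 = 2 -> C
Decrypted message: LOGIC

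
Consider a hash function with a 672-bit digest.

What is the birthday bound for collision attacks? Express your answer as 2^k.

Step 1: The birthday paradox gives collision probability ~50% after sqrt(2^n) = 2^(n/2) hashes.
Step 2: For 672-bit output: 2^(672/2) = 2^336.
Step 3: Approximately 2^336 hash computations needed.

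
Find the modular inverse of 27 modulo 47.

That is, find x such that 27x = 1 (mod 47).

Step 1: We need x such that 27 * x = 1 (mod 47).
Step 2: Using the extended Euclidean algorithm or trial:
  27 * 7 = 189 = 4 * 47 + 1.
Step 3: Since 189 mod 47 = 1, the inverse is x = 7.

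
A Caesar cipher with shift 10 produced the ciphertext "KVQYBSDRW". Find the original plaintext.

Step 1: Reverse the shift by subtracting 10 from each letter position.
  K (position 10) -> position (10-10) mod 26 = 0 -> A
  V (position 21) -> position (21-10) mod 26 = 11 -> L
  Q (position 16) -> position (16-10) mod 26 = 6 -> G
  Y (position 24) -> position (24-10) mod 26 = 14 -> O
  B (position 1) -> position (1-10) mod 26 = 17 -> R
  S (position 18) -> position (18-10) mod 26 = 8 -> I
  D (position 3) -> position (3-10) mod 26 = 19 -> T
  R (position 17) -> position (17-10) mod 26 = 7 -> H
  W (position 22) -> position (22-10) mod 26 = 12 -> M
Decrypted message: ALGORITHM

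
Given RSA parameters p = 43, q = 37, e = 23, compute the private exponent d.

Step 1: n = 43 * 37 = 1591.
Step 2: phi(n) = 42 * 36 = 1512.
Step 3: Find d such that 23 * d = 1 (mod 1512).
Step 4: d = 23^(-1) mod 1512 = 263.
Verification: 23 * 263 = 6049 = 4 * 1512 + 1.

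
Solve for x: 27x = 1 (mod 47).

Step 1: We need x such that 27 * x = 1 (mod 47).
Step 2: Using the extended Euclidean algorithm or trial:
  27 * 7 = 189 = 4 * 47 + 1.
Step 3: Since 189 mod 47 = 1, the inverse is x = 7.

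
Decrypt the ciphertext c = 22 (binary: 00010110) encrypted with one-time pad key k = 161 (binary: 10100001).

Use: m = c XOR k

Step 1: XOR ciphertext with key:
  Ciphertext: 00010110
  Key:        10100001
  XOR:        10110111
Step 2: Plaintext = 10110111 = 183 in decimal.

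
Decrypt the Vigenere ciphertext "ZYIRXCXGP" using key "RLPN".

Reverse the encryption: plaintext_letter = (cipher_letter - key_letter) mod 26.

Step 1: Extend key: RLPNRLPNR
Step 2: Decrypt each letter (c - k) mod 26:
  Z(25) - R(17) = (25-17) mod 26 = 8 = I
  Y(24) - L(11) = (24-11) mod 26 = 13 = N
  I(8) - P(15) = (8-15) mod 26 = 19 = T
  R(17) - N(13) = (17-13) mod 26 = 4 = E
  X(23) - R(17) = (23-17) mod 26 = 6 = G
  C(2) - L(11) = (2-11) mod 26 = 17 = R
  X(23) - P(15) = (23-15) mod 26 = 8 = I
  G(6) - N(13) = (6-13) mod 26 = 19 = T
  P(15) - R(17) = (15-17) mod 26 = 24 = Y
Plaintext: INTEGRITY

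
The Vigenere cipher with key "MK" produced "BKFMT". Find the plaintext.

Step 1: Extend key: MKMKM
Step 2: Decrypt each letter (c - k) mod 26:
  B(1) - M(12) = (1-12) mod 26 = 15 = P
  K(10) - K(10) = (10-10) mod 26 = 0 = A
  F(5) - M(12) = (5-12) mod 26 = 19 = T
  M(12) - K(10) = (12-10) mod 26 = 2 = C
  T(19) - M(12) = (19-12) mod 26 = 7 = H
Plaintext: PATCH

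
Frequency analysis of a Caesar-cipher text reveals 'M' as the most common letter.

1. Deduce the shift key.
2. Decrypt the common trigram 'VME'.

Step 1: In English, 'E' is the most frequent letter (12.7%).
Step 2: The most frequent ciphertext letter is 'M' (position 12).
Step 3: Shift = (12 - 4) mod 26 = 8.
Step 4: Decrypt 'VME' by shifting back 8:
  V -> N
  M -> E
  E -> W
Step 5: 'VME' decrypts to 'NEW'.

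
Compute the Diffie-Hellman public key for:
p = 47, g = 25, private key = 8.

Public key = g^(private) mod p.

Step 1: A = g^a mod p = 25^8 mod 47.
  25^1 mod 47 = 25
  25^2 mod 47 = (25 * 25) mod 47 = 14
  25^3 mod 47 = (14 * 25) mod 47 = 21
  25^4 mod 47 = (21 * 25) mod 47 = 8
  25^5 mod 47 = (8 * 25) mod 47 = 12
  25^6 mod 47 = (12 * 25) mod 47 = 18
  25^7 mod 47 = (18 * 25) mod 47 = 27
  25^8 mod 47 = (27 * 25) mod 47 = 17
Result: A = 17.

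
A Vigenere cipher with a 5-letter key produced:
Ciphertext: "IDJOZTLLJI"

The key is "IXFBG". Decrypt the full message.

Step 1: Key 'IXFBG' has length 5. Extended key: IXFBGIXFBG
Step 2: Decrypt each position:
  I(8) - I(8) = 0 = A
  D(3) - X(23) = 6 = G
  J(9) - F(5) = 4 = E
  O(14) - B(1) = 13 = N
  Z(25) - G(6) = 19 = T
  T(19) - I(8) = 11 = L
  L(11) - X(23) = 14 = O
  L(11) - F(5) = 6 = G
  J(9) - B(1) = 8 = I
  I(8) - G(6) = 2 = C
Plaintext: AGENTLOGIC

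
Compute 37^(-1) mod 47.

Step 1: We need x such that 37 * x = 1 (mod 47).
Step 2: Using the extended Euclidean algorithm or trial:
  37 * 14 = 518 = 11 * 47 + 1.
Step 3: Since 518 mod 47 = 1, the inverse is x = 14.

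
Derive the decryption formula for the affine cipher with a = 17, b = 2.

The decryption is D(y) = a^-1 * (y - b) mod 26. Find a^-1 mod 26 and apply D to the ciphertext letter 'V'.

Step 1: Find a^-1, the modular inverse of 17 mod 26.
Step 2: We need 17 * a^-1 = 1 (mod 26).
Step 3: 17 * 23 = 391 = 15 * 26 + 1, so a^-1 = 23.
Step 4: D(y) = 23(y - 2) mod 26.
Step 5: Apply to 'V' (y = 21): D(21) = 23 * (21 - 2) mod 26 = 23 * 19 mod 26 = 21 -> 'V'.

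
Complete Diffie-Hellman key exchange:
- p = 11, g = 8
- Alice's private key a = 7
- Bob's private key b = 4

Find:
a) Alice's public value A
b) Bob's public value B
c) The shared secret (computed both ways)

Step 1: A = g^a mod p = 8^7 mod 11 = 2.
Step 2: B = g^b mod p = 8^4 mod 11 = 4.
Step 3: Alice computes s = B^a mod p = 4^7 mod 11 = 5.
Step 4: Bob computes s = A^b mod p = 2^4 mod 11 = 5.
Both sides agree: shared secret = 5.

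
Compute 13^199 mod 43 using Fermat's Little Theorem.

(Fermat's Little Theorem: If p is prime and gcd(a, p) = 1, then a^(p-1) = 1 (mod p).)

Step 1: Since 43 is prime, by Fermat's Little Theorem: 13^42 = 1 (mod 43).
Step 2: Reduce exponent: 199 mod 42 = 31.
Step 3: So 13^199 = 13^31 (mod 43).
Step 4: 13^31 mod 43 = 15.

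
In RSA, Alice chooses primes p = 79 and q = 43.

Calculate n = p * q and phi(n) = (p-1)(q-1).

Step 1: n = p * q = 79 * 43 = 3397.
Step 2: phi(n) = (p-1)(q-1) = 78 * 42 = 3276.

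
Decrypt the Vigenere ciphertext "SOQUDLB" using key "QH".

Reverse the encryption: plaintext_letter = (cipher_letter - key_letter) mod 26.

Step 1: Extend key: QHQHQHQ
Step 2: Decrypt each letter (c - k) mod 26:
  S(18) - Q(16) = (18-16) mod 26 = 2 = C
  O(14) - H(7) = (14-7) mod 26 = 7 = H
  Q(16) - Q(16) = (16-16) mod 26 = 0 = A
  U(20) - H(7) = (20-7) mod 26 = 13 = N
  D(3) - Q(16) = (3-16) mod 26 = 13 = N
  L(11) - H(7) = (11-7) mod 26 = 4 = E
  B(1) - Q(16) = (1-16) mod 26 = 11 = L
Plaintext: CHANNEL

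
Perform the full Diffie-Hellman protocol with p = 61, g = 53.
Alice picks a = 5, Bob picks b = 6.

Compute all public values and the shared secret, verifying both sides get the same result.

Step 1: A = g^a mod p = 53^5 mod 61 = 50.
Step 2: B = g^b mod p = 53^6 mod 61 = 27.
Step 3: Alice computes s = B^a mod p = 27^5 mod 61 = 60.
Step 4: Bob computes s = A^b mod p = 50^6 mod 61 = 60.
Both sides agree: shared secret = 60.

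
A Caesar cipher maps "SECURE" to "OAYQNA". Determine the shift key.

Step 1: Compare first letters: S (position 18) -> O (position 14).
Step 2: Shift = (14 - 18) mod 26 = 22.
The shift value is 22.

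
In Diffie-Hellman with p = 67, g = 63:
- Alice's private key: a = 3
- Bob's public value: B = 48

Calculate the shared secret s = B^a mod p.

Step 1: s = B^a mod p = 48^3 mod 67.
  48^1 mod 67 = 48
  48^2 mod 67 = (48 * 48) mod 67 = 26
  48^3 mod 67 = (26 * 48) mod 67 = 42
Result: shared secret = 42.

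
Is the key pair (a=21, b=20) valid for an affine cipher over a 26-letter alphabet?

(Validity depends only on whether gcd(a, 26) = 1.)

Step 1: Compute gcd(21, 26).
Step 2: gcd(21, 26) = 1.
Since gcd = 1, 21 is coprime with 26, so it is a valid key.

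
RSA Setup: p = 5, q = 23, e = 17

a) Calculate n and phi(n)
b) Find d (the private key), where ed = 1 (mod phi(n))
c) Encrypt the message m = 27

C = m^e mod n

Step 1: n = 5 * 23 = 115.
Step 2: phi(n) = (5-1)(23-1) = 4 * 22 = 88.
Step 3: Find d = 17^(-1) mod 88 = 57.
  Verify: 17 * 57 = 969 = 1 (mod 88).
Step 4: C = 27^17 mod 115 = 2.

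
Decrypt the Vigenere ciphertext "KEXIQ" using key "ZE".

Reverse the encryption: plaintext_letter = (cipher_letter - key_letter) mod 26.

Step 1: Extend key: ZEZEZ
Step 2: Decrypt each letter (c - k) mod 26:
  K(10) - Z(25) = (10-25) mod 26 = 11 = L
  E(4) - E(4) = (4-4) mod 26 = 0 = A
  X(23) - Z(25) = (23-25) mod 26 = 24 = Y
  I(8) - E(4) = (8-4) mod 26 = 4 = E
  Q(16) - Z(25) = (16-25) mod 26 = 17 = R
Plaintext: LAYER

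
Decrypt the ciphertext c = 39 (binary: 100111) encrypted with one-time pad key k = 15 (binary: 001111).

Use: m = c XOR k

Step 1: XOR ciphertext with key:
  Ciphertext: 100111
  Key:        001111
  XOR:        101000
Step 2: Plaintext = 101000 = 40 in decimal.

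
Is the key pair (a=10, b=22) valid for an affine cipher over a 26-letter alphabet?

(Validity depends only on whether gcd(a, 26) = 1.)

Step 1: Compute gcd(10, 26).
Step 2: gcd(10, 26) = 2.
Since gcd = 2 != 1, 10 shares a common factor with 26, so it cannot be used.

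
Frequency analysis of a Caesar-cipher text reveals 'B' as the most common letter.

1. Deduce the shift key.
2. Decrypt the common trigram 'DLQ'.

Step 1: In English, 'E' is the most frequent letter (12.7%).
Step 2: The most frequent ciphertext letter is 'B' (position 1).
Step 3: Shift = (1 - 4) mod 26 = 23.
Step 4: Decrypt 'DLQ' by shifting back 23:
  D -> G
  L -> O
  Q -> T
Step 5: 'DLQ' decrypts to 'GOT'.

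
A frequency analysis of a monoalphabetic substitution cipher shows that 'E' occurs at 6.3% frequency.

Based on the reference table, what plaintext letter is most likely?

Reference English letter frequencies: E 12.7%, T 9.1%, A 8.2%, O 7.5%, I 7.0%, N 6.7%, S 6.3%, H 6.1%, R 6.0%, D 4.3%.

Step 1: The observed frequency is 6.3%.
Step 2: Compare with English frequencies:
  E: 12.7% (difference: 6.4%)
  T: 9.1% (difference: 2.8%)
  A: 8.2% (difference: 1.9%)
  O: 7.5% (difference: 1.2%)
  I: 7.0% (difference: 0.7%)
  N: 6.7% (difference: 0.4%)
  S: 6.3% (difference: 0.0%) <-- closest
  H: 6.1% (difference: 0.2%)
  R: 6.0% (difference: 0.3%)
  D: 4.3% (difference: 2.0%)
Step 3: 'E' most likely represents 'S' (frequency 6.3%).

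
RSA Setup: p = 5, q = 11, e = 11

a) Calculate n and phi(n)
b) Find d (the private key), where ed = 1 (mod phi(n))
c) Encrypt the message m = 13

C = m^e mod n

Step 1: n = 5 * 11 = 55.
Step 2: phi(n) = (5-1)(11-1) = 4 * 10 = 40.
Step 3: Find d = 11^(-1) mod 40 = 11.
  Verify: 11 * 11 = 121 = 1 (mod 40).
Step 4: C = 13^11 mod 55 = 2.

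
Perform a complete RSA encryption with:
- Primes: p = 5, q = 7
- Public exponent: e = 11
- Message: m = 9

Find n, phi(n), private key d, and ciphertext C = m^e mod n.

Step 1: n = 5 * 7 = 35.
Step 2: phi(n) = (5-1)(7-1) = 4 * 6 = 24.
Step 3: Find d = 11^(-1) mod 24 = 11.
  Verify: 11 * 11 = 121 = 1 (mod 24).
Step 4: C = 9^11 mod 35 = 4.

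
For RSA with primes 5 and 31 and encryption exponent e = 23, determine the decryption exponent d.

Step 1: n = 5 * 31 = 155.
Step 2: phi(n) = 4 * 30 = 120.
Step 3: Find d such that 23 * d = 1 (mod 120).
Step 4: d = 23^(-1) mod 120 = 47.
Verification: 23 * 47 = 1081 = 9 * 120 + 1.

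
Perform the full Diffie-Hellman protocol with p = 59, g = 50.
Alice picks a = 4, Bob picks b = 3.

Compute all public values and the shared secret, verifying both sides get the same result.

Step 1: A = g^a mod p = 50^4 mod 59 = 12.
Step 2: B = g^b mod p = 50^3 mod 59 = 38.
Step 3: Alice computes s = B^a mod p = 38^4 mod 59 = 17.
Step 4: Bob computes s = A^b mod p = 12^3 mod 59 = 17.
Both sides agree: shared secret = 17.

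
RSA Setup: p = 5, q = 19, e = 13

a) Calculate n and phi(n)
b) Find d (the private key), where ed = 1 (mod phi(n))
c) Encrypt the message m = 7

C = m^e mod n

Step 1: n = 5 * 19 = 95.
Step 2: phi(n) = (5-1)(19-1) = 4 * 18 = 72.
Step 3: Find d = 13^(-1) mod 72 = 61.
  Verify: 13 * 61 = 793 = 1 (mod 72).
Step 4: C = 7^13 mod 95 = 7.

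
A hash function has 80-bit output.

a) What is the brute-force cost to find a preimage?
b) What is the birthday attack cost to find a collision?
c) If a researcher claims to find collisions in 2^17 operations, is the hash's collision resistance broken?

Step 1: Preimage resistance requires brute-force of 2^80 operations.
Step 2: Collision resistance (birthday bound) = 2^(80/2) = 2^40.
Step 3: The claimed attack costs 2^17 operations.
Step 4: Since 2^17 < 2^40, the claimed attack beats the generic birthday bound, so collision resistance is broken.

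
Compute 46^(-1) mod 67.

Step 1: We need x such that 46 * x = 1 (mod 67).
Step 2: Using the extended Euclidean algorithm or trial:
  46 * 51 = 2346 = 35 * 67 + 1.
Step 3: Since 2346 mod 67 = 1, the inverse is x = 51.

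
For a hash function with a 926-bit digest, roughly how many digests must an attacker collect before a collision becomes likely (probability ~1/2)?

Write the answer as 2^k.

Step 1: The birthday paradox gives collision probability ~50% after sqrt(2^n) = 2^(n/2) hashes.
Step 2: For 926-bit output: 2^(926/2) = 2^463.
Step 3: Approximately 2^463 hash computations needed.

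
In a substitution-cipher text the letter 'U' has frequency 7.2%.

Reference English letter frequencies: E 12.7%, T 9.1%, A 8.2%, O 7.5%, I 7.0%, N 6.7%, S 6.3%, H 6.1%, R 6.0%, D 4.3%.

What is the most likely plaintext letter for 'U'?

Step 1: The observed frequency is 7.2%.
Step 2: Compare with English frequencies:
  E: 12.7% (difference: 5.5%)
  T: 9.1% (difference: 1.9%)
  A: 8.2% (difference: 1.0%)
  O: 7.5% (difference: 0.3%)
  I: 7.0% (difference: 0.2%) <-- closest
  N: 6.7% (difference: 0.5%)
  S: 6.3% (difference: 0.9%)
  H: 6.1% (difference: 1.1%)
  R: 6.0% (difference: 1.2%)
  D: 4.3% (difference: 2.9%)
Step 3: 'U' most likely represents 'I' (frequency 7.0%).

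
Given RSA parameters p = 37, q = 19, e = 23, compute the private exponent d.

Step 1: n = 37 * 19 = 703.
Step 2: phi(n) = 36 * 18 = 648.
Step 3: Find d such that 23 * d = 1 (mod 648).
Step 4: d = 23^(-1) mod 648 = 479.
Verification: 23 * 479 = 11017 = 17 * 648 + 1.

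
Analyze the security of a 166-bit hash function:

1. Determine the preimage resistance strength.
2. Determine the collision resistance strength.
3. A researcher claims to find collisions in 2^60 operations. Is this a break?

Step 1: Preimage resistance requires brute-force of 2^166 operations.
Step 2: Collision resistance (birthday bound) = 2^(166/2) = 2^83.
Step 3: The claimed attack costs 2^60 operations.
Step 4: Since 2^60 < 2^83, the claimed attack beats the generic birthday bound, so collision resistance is broken.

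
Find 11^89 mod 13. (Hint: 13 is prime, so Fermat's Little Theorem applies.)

Step 1: Since 13 is prime, by Fermat's Little Theorem: 11^12 = 1 (mod 13).
Step 2: Reduce exponent: 89 mod 12 = 5.
Step 3: So 11^89 = 11^5 (mod 13).
Step 4: 11^5 mod 13 = 7.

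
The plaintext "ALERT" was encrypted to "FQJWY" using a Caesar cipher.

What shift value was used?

Step 1: Compare first letters: A (position 0) -> F (position 5).
Step 2: Shift = (5 - 0) mod 26 = 5.
The shift value is 5.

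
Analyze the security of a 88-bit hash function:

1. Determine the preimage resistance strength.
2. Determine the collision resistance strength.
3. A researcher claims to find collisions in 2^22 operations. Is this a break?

Step 1: Preimage resistance requires brute-force of 2^88 operations.
Step 2: Collision resistance (birthday bound) = 2^(88/2) = 2^44.
Step 3: The claimed attack costs 2^22 operations.
Step 4: Since 2^22 < 2^44, the claimed attack beats the generic birthday bound, so collision resistance is broken.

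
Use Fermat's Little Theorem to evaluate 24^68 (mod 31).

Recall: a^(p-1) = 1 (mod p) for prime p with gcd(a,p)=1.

Step 1: Since 31 is prime, by Fermat's Little Theorem: 24^30 = 1 (mod 31).
Step 2: Reduce exponent: 68 mod 30 = 8.
Step 3: So 24^68 = 24^8 (mod 31).
Step 4: 24^8 mod 31 = 10.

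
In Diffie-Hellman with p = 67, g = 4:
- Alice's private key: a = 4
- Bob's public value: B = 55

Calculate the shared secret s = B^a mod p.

Step 1: s = B^a mod p = 55^4 mod 67.
  55^1 mod 67 = 55
  55^2 mod 67 = (55 * 55) mod 67 = 10
  55^3 mod 67 = (10 * 55) mod 67 = 14
  55^4 mod 67 = (14 * 55) mod 67 = 33
Result: shared secret = 33.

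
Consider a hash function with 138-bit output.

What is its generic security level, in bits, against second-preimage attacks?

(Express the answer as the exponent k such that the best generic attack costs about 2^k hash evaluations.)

Step 1: The hash has a 138-bit output.
Step 2: Second-preimage resistance means: given a specific input x, it should be infeasible to find a different y with h(y) = h(x).
With a 138-bit output, a generic search for a second preimage costs about 2^138 evaluations (each trial matches the fixed target with probability 2^-138).
Step 3: Security level = 138 bits.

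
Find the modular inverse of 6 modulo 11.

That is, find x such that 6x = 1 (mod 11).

Step 1: We need x such that 6 * x = 1 (mod 11).
Step 2: Using the extended Euclidean algorithm or trial:
  6 * 2 = 12 = 1 * 11 + 1.
Step 3: Since 12 mod 11 = 1, the inverse is x = 2.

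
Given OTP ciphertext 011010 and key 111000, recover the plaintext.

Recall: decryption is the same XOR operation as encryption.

Step 1: XOR ciphertext with key:
  Ciphertext: 011010
  Key:        111000
  XOR:        100010
Step 2: Plaintext = 100010 = 34 in decimal.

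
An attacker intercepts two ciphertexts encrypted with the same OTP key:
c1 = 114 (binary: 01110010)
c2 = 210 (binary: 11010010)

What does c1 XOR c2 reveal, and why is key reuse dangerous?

Step 1: c1 XOR c2 = (m1 XOR k) XOR (m2 XOR k).
Step 2: By XOR associativity/commutativity: = m1 XOR m2 XOR k XOR k = m1 XOR m2.
Step 3: 01110010 XOR 11010010 = 10100000 = 160.
Step 4: The key cancels out! An attacker learns m1 XOR m2 = 160, revealing the relationship between plaintexts.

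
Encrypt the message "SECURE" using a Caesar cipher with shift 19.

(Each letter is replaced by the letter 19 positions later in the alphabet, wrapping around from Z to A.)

Step 1: For each letter, shift forward by 19 positions (mod 26).
  S (position 18) -> position (18+19) mod 26 = 11 -> L
  E (position 4) -> position (4+19) mod 26 = 23 -> X
  C (position 2) -> position (2+19) mod 26 = 21 -> V
  U (position 20) -> position (20+19) mod 26 = 13 -> N
  R (position 17) -> position (17+19) mod 26 = 10 -> K
  E (position 4) -> position (4+19) mod 26 = 23 -> X
Result: LXVNKX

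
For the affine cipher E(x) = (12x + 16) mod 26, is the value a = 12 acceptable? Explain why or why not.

Step 1: Compute gcd(12, 26).
Step 2: gcd(12, 26) = 2.
Since gcd = 2 != 1, 12 shares a common factor with 26, so it cannot be used.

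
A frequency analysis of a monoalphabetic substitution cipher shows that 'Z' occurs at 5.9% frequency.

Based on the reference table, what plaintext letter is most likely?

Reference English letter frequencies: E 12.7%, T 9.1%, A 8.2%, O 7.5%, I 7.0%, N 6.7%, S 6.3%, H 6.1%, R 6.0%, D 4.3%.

Step 1: The observed frequency is 5.9%.
Step 2: Compare with English frequencies:
  E: 12.7% (difference: 6.8%)
  T: 9.1% (difference: 3.2%)
  A: 8.2% (difference: 2.3%)
  O: 7.5% (difference: 1.6%)
  I: 7.0% (difference: 1.1%)
  N: 6.7% (difference: 0.8%)
  S: 6.3% (difference: 0.4%)
  H: 6.1% (difference: 0.2%)
  R: 6.0% (difference: 0.1%) <-- closest
  D: 4.3% (difference: 1.6%)
Step 3: 'Z' most likely represents 'R' (frequency 6.0%).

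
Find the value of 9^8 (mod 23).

Step 1: Compute 9^8 mod 23 step by step, reducing modulo 23 at each step.
  9^1 mod 23 = 9
  9^2 mod 23 = (9 * 9) mod 23 = 12
  9^3 mod 23 = (12 * 9) mod 23 = 16
  9^4 mod 23 = (16 * 9) mod 23 = 6
  9^5 mod 23 = (6 * 9) mod 23 = 8
  9^6 mod 23 = (8 * 9) mod 23 = 3
  9^7 mod 23 = (3 * 9) mod 23 = 4
  9^8 mod 23 = (4 * 9) mod 23 = 13
Step 2: Result = 13.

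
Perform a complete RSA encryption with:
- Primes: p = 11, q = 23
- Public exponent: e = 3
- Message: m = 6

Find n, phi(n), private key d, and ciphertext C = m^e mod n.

Step 1: n = 11 * 23 = 253.
Step 2: phi(n) = (11-1)(23-1) = 10 * 22 = 220.
Step 3: Find d = 3^(-1) mod 220 = 147.
  Verify: 3 * 147 = 441 = 1 (mod 220).
Step 4: C = 6^3 mod 253 = 216.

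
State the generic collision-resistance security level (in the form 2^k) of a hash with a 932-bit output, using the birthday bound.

Step 1: The birthday paradox gives collision probability ~50% after sqrt(2^n) = 2^(n/2) hashes.
Step 2: For 932-bit output: 2^(932/2) = 2^466.
Step 3: Approximately 2^466 hash computations needed.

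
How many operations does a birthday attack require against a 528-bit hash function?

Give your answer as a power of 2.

Step 1: The birthday paradox gives collision probability ~50% after sqrt(2^n) = 2^(n/2) hashes.
Step 2: For 528-bit output: 2^(528/2) = 2^264.
Step 3: Approximately 2^264 hash computations needed.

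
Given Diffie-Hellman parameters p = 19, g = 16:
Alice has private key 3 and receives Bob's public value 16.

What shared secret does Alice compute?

Step 1: s = B^a mod p = 16^3 mod 19.
  16^1 mod 19 = 16
  16^2 mod 19 = (16 * 16) mod 19 = 9
  16^3 mod 19 = (9 * 16) mod 19 = 11
Result: shared secret = 11.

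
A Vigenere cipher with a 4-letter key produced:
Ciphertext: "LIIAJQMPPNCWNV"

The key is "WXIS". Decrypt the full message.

Step 1: Key 'WXIS' has length 4. Extended key: WXISWXISWXISWX
Step 2: Decrypt each position:
  L(11) - W(22) = 15 = P
  I(8) - X(23) = 11 = L
  I(8) - I(8) = 0 = A
  A(0) - S(18) = 8 = I
  J(9) - W(22) = 13 = N
  Q(16) - X(23) = 19 = T
  M(12) - I(8) = 4 = E
  P(15) - S(18) = 23 = X
  P(15) - W(22) = 19 = T
  N(13) - X(23) = 16 = Q
  C(2) - I(8) = 20 = U
  W(22) - S(18) = 4 = E
  N(13) - W(22) = 17 = R
  V(21) - X(23) = 24 = Y
Plaintext: PLAINTEXTQUERY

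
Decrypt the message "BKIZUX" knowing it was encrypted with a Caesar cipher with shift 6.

Step 1: Reverse the shift by subtracting 6 from each letter position.
  B (position 1) -> position (1-6) mod 26 = 21 -> V
  K (position 10) -> position (10-6) mod 26 = 4 -> E
  I (position 8) -> position (8-6) mod 26 = 2 -> C
  Z (position 25) -> position (25-6) mod 26 = 19 -> T
  U (position 20) -> position (20-6) mod 26 = 14 -> O
  X (position 23) -> position (23-6) mod 26 = 17 -> R
Decrypted message: VECTOR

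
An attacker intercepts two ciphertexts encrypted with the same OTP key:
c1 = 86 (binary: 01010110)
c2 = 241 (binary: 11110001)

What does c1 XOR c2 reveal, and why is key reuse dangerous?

Step 1: c1 XOR c2 = (m1 XOR k) XOR (m2 XOR k).
Step 2: By XOR associativity/commutativity: = m1 XOR m2 XOR k XOR k = m1 XOR m2.
Step 3: 01010110 XOR 11110001 = 10100111 = 167.
Step 4: The key cancels out! An attacker learns m1 XOR m2 = 167, revealing the relationship between plaintexts.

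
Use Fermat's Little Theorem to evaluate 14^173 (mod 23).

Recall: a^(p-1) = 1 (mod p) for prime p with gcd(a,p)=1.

Step 1: Since 23 is prime, by Fermat's Little Theorem: 14^22 = 1 (mod 23).
Step 2: Reduce exponent: 173 mod 22 = 19.
Step 3: So 14^173 = 14^19 (mod 23).
Step 4: 14^19 mod 23 = 10.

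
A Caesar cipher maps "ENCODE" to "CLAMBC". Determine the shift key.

Step 1: Compare first letters: E (position 4) -> C (position 2).
Step 2: Shift = (2 - 4) mod 26 = 24.
The shift value is 24.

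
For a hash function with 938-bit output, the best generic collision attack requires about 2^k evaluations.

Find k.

Step 1: The hash has a 938-bit output.
Step 2: Collision resistance means it should be infeasible to find any x != y with h(x) = h(y).
By the birthday bound, a generic collision search succeeds after about sqrt(2^938) = 2^(938/2) = 2^469 evaluations.
Step 3: Security level = 469 bits.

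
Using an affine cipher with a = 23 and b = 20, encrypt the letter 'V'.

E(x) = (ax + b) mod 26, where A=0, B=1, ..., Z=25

Step 1: Convert 'V' to number: x = 21.
Step 2: E(21) = (23 * 21 + 20) mod 26 = 503 mod 26 = 9.
Step 3: Convert 9 back to letter: J.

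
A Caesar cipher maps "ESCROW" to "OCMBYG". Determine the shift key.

Step 1: Compare first letters: E (position 4) -> O (position 14).
Step 2: Shift = (14 - 4) mod 26 = 10.
The shift value is 10.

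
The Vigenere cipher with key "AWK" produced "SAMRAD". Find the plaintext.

Step 1: Extend key: AWKAWK
Step 2: Decrypt each letter (c - k) mod 26:
  S(18) - A(0) = (18-0) mod 26 = 18 = S
  A(0) - W(22) = (0-22) mod 26 = 4 = E
  M(12) - K(10) = (12-10) mod 26 = 2 = C
  R(17) - A(0) = (17-0) mod 26 = 17 = R
  A(0) - W(22) = (0-22) mod 26 = 4 = E
  D(3) - K(10) = (3-10) mod 26 = 19 = T
Plaintext: SECRET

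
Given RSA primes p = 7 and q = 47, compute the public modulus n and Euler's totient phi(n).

Step 1: n = p * q = 7 * 47 = 329.
Step 2: phi(n) = (p-1)(q-1) = 6 * 46 = 276.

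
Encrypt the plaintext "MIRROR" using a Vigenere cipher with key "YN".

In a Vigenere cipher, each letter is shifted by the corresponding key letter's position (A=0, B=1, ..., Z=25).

Step 1: Repeat key to match plaintext length:
  Plaintext: MIRROR
  Key:       YNYNYN
Step 2: Encrypt each letter:
  M(12) + Y(24) = (12+24) mod 26 = 10 = K
  I(8) + N(13) = (8+13) mod 26 = 21 = V
  R(17) + Y(24) = (17+24) mod 26 = 15 = P
  R(17) + N(13) = (17+13) mod 26 = 4 = E
  O(14) + Y(24) = (14+24) mod 26 = 12 = M
  R(17) + N(13) = (17+13) mod 26 = 4 = E
Ciphertext: KVPEME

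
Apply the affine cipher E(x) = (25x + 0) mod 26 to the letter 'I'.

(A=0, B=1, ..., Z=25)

Step 1: Convert 'I' to number: x = 8.
Step 2: E(8) = (25 * 8 + 0) mod 26 = 200 mod 26 = 18.
Step 3: Convert 18 back to letter: S.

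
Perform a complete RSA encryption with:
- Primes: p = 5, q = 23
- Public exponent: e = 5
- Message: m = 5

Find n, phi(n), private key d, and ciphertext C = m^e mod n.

Step 1: n = 5 * 23 = 115.
Step 2: phi(n) = (5-1)(23-1) = 4 * 22 = 88.
Step 3: Find d = 5^(-1) mod 88 = 53.
  Verify: 5 * 53 = 265 = 1 (mod 88).
Step 4: C = 5^5 mod 115 = 20.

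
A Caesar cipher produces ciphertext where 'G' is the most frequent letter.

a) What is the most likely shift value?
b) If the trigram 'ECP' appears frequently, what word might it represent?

Step 1: In English, 'E' is the most frequent letter (12.7%).
Step 2: The most frequent ciphertext letter is 'G' (position 6).
Step 3: Shift = (6 - 4) mod 26 = 2.
Step 4: Decrypt 'ECP' by shifting back 2:
  E -> C
  C -> A
  P -> N
Step 5: 'ECP' decrypts to 'CAN'.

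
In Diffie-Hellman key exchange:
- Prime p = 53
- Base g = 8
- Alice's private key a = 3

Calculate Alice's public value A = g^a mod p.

Step 1: A = g^a mod p = 8^3 mod 53.
  8^1 mod 53 = 8
  8^2 mod 53 = (8 * 8) mod 53 = 11
  8^3 mod 53 = (11 * 8) mod 53 = 35
Result: A = 35.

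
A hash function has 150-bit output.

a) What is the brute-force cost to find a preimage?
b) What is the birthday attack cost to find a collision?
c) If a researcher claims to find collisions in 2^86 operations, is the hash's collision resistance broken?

Step 1: Preimage resistance requires brute-force of 2^150 operations.
Step 2: Collision resistance (birthday bound) = 2^(150/2) = 2^75.
Step 3: The claimed attack costs 2^86 operations.
Step 4: Since 2^86 >= 2^75, the claimed attack is no faster than the generic birthday attack, so this does not break collision resistance.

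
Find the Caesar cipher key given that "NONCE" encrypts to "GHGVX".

Step 1: Compare first letters: N (position 13) -> G (position 6).
Step 2: Shift = (6 - 13) mod 26 = 19.
The shift value is 19.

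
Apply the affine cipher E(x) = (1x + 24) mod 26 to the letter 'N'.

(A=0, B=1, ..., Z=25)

Step 1: Convert 'N' to number: x = 13.
Step 2: E(13) = (1 * 13 + 24) mod 26 = 37 mod 26 = 11.
Step 3: Convert 11 back to letter: L.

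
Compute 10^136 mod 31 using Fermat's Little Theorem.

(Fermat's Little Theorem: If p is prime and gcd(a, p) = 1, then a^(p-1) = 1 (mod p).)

Step 1: Since 31 is prime, by Fermat's Little Theorem: 10^30 = 1 (mod 31).
Step 2: Reduce exponent: 136 mod 30 = 16.
Step 3: So 10^136 = 10^16 (mod 31).
Step 4: 10^16 mod 31 = 10.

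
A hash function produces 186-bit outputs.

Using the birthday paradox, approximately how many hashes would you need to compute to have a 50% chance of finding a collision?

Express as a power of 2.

Step 1: The birthday paradox gives collision probability ~50% after sqrt(2^n) = 2^(n/2) hashes.
Step 2: For 186-bit output: 2^(186/2) = 2^93.
Step 3: Approximately 2^93 hash computations needed.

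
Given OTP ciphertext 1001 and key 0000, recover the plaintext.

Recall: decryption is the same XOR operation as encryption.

Step 1: XOR ciphertext with key:
  Ciphertext: 1001
  Key:        0000
  XOR:        1001
Step 2: Plaintext = 1001 = 9 in decimal.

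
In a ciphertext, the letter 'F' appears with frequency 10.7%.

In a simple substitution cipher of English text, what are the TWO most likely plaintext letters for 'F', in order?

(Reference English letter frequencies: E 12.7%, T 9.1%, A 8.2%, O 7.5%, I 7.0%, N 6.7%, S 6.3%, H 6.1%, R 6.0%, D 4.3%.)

Step 1: Observed frequency of 'F' is 10.7%.
Step 2: Compute distances to each reference frequency and sort:
  T (9.1%): difference = 1.6% <-- BEST
  E (12.7%): difference = 2.0% <-- RUNNER-UP
  A (8.2%): difference = 2.5%
  O (7.5%): difference = 3.2%
  I (7.0%): difference = 3.7%
Step 3: Most likely is 'T' (9.1%, diff 1.6%); second most likely is 'E' (12.7%, diff 2.0%).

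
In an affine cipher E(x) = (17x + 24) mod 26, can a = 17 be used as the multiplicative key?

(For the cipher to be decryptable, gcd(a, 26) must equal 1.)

Step 1: Compute gcd(17, 26).
Step 2: gcd(17, 26) = 1.
Since gcd = 1, 17 is coprime with 26, so it is a valid key.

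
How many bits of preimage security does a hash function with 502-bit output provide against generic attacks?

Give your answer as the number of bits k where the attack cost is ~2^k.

Step 1: The hash has a 502-bit output.
Step 2: Preimage resistance means: given a digest h(x), it should be infeasible to find any input that hashes to it.
With a 502-bit output there are 2^502 possible digests, so a generic brute-force preimage search costs about 2^502 evaluations.
Step 3: Security level = 502 bits.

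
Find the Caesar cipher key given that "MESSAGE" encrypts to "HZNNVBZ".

Step 1: Compare first letters: M (position 12) -> H (position 7).
Step 2: Shift = (7 - 12) mod 26 = 21.
The shift value is 21.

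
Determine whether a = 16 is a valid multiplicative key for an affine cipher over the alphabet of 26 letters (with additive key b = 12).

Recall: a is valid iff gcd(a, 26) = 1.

Step 1: Compute gcd(16, 26).
Step 2: gcd(16, 26) = 2.
Since gcd = 2 != 1, 16 shares a common factor with 26, so it cannot be used.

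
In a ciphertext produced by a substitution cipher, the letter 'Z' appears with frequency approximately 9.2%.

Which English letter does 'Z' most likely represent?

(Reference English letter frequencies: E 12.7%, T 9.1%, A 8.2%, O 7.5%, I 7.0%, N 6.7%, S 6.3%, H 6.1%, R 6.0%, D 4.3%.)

Step 1: The observed frequency is 9.2%.
Step 2: Compare with English frequencies:
  E: 12.7% (difference: 3.5%)
  T: 9.1% (difference: 0.1%) <-- closest
  A: 8.2% (difference: 1.0%)
  O: 7.5% (difference: 1.7%)
  I: 7.0% (difference: 2.2%)
  N: 6.7% (difference: 2.5%)
  S: 6.3% (difference: 2.9%)
  H: 6.1% (difference: 3.1%)
  R: 6.0% (difference: 3.2%)
  D: 4.3% (difference: 4.9%)
Step 3: 'Z' most likely represents 'T' (frequency 9.1%).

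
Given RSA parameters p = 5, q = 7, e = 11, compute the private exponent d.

Step 1: n = 5 * 7 = 35.
Step 2: phi(n) = 4 * 6 = 24.
Step 3: Find d such that 11 * d = 1 (mod 24).
Step 4: d = 11^(-1) mod 24 = 11.
Verification: 11 * 11 = 121 = 5 * 24 + 1.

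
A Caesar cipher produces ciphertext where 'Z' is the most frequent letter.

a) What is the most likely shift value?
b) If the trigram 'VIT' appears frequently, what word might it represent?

Step 1: In English, 'E' is the most frequent letter (12.7%).
Step 2: The most frequent ciphertext letter is 'Z' (position 25).
Step 3: Shift = (25 - 4) mod 26 = 21.
Step 4: Decrypt 'VIT' by shifting back 21:
  V -> A
  I -> N
  T -> Y
Step 5: 'VIT' decrypts to 'ANY'.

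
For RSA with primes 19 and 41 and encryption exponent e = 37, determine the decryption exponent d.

Step 1: n = 19 * 41 = 779.
Step 2: phi(n) = 18 * 40 = 720.
Step 3: Find d such that 37 * d = 1 (mod 720).
Step 4: d = 37^(-1) mod 720 = 253.
Verification: 37 * 253 = 9361 = 13 * 720 + 1.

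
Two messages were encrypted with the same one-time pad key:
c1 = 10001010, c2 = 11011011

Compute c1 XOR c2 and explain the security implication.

Step 1: c1 XOR c2 = (m1 XOR k) XOR (m2 XOR k).
Step 2: By XOR associativity/commutativity: = m1 XOR m2 XOR k XOR k = m1 XOR m2.
Step 3: 10001010 XOR 11011011 = 01010001 = 81.
Step 4: The key cancels out! An attacker learns m1 XOR m2 = 81, revealing the relationship between plaintexts.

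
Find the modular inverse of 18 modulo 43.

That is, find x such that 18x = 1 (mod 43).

Step 1: We need x such that 18 * x = 1 (mod 43).
Step 2: Using the extended Euclidean algorithm or trial:
  18 * 12 = 216 = 5 * 43 + 1.
Step 3: Since 216 mod 43 = 1, the inverse is x = 12.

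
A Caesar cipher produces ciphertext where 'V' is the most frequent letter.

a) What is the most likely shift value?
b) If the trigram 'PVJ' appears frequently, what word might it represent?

Step 1: In English, 'E' is the most frequent letter (12.7%).
Step 2: The most frequent ciphertext letter is 'V' (position 21).
Step 3: Shift = (21 - 4) mod 26 = 17.
Step 4: Decrypt 'PVJ' by shifting back 17:
  P -> Y
  V -> E
  J -> S
Step 5: 'PVJ' decrypts to 'YES'.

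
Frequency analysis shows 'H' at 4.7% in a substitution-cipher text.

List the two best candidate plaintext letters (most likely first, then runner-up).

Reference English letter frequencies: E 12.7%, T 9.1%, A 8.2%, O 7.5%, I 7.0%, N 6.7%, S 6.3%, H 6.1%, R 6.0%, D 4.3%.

Step 1: Observed frequency of 'H' is 4.7%.
Step 2: Compute distances to each reference frequency and sort:
  D (4.3%): difference = 0.4% <-- BEST
  R (6.0%): difference = 1.3% <-- RUNNER-UP
  H (6.1%): difference = 1.4%
  S (6.3%): difference = 1.6%
  N (6.7%): difference = 2.0%
Step 3: Most likely is 'D' (4.3%, diff 0.4%); second most likely is 'R' (6.0%, diff 1.3%).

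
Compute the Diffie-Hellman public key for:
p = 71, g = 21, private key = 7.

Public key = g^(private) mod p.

Step 1: A = g^a mod p = 21^7 mod 71.
  21^1 mod 71 = 21
  21^2 mod 71 = (21 * 21) mod 71 = 15
  21^3 mod 71 = (15 * 21) mod 71 = 31
  21^4 mod 71 = (31 * 21) mod 71 = 12
  21^5 mod 71 = (12 * 21) mod 71 = 39
  21^6 mod 71 = (39 * 21) mod 71 = 38
  21^7 mod 71 = (38 * 21) mod 71 = 17
Result: A = 17.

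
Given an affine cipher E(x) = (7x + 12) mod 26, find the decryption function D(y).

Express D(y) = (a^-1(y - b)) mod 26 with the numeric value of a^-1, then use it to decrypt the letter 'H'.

Step 1: Find a^-1, the modular inverse of 7 mod 26.
Step 2: We need 7 * a^-1 = 1 (mod 26).
Step 3: 7 * 15 = 105 = 4 * 26 + 1, so a^-1 = 15.
Step 4: D(y) = 15(y - 12) mod 26.
Step 5: Apply to 'H' (y = 7): D(7) = 15 * (7 - 12) mod 26 = 15 * -5 mod 26 = 3 -> 'D'.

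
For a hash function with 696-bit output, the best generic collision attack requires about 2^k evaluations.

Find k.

Step 1: The hash has a 696-bit output.
Step 2: Collision resistance means it should be infeasible to find any x != y with h(x) = h(y).
By the birthday bound, a generic collision search succeeds after about sqrt(2^696) = 2^(696/2) = 2^348 evaluations.
Step 3: Security level = 348 bits.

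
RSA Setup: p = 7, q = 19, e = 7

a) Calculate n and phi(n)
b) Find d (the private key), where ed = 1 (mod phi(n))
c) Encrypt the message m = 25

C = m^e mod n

Step 1: n = 7 * 19 = 133.
Step 2: phi(n) = (7-1)(19-1) = 6 * 18 = 108.
Step 3: Find d = 7^(-1) mod 108 = 31.
  Verify: 7 * 31 = 217 = 1 (mod 108).
Step 4: C = 25^7 mod 133 = 123.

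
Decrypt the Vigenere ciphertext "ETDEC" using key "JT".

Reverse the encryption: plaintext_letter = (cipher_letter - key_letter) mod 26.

Step 1: Extend key: JTJTJ
Step 2: Decrypt each letter (c - k) mod 26:
  E(4) - J(9) = (4-9) mod 26 = 21 = V
  T(19) - T(19) = (19-19) mod 26 = 0 = A
  D(3) - J(9) = (3-9) mod 26 = 20 = U
  E(4) - T(19) = (4-19) mod 26 = 11 = L
  C(2) - J(9) = (2-9) mod 26 = 19 = T
Plaintext: VAULT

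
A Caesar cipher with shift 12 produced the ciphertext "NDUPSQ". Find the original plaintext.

Step 1: Reverse the shift by subtracting 12 from each letter position.
  N (position 13) -> position (13-12) mod 26 = 1 -> B
  D (position 3) -> position (3-12) mod 26 = 17 -> R
  U (position 20) -> position (20-12) mod 26 = 8 -> I
  P (position 15) -> position (15-12) mod 26 = 3 -> D
  S (position 18) -> position (18-12) mod 26 = 6 -> G
  Q (position 16) -> position (16-12) mod 26 = 4 -> E
Decrypted message: BRIDGE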